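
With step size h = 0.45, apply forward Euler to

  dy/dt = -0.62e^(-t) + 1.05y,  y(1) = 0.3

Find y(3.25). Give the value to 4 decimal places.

Euler: y_{n+1} = y_n + h·f(t_n, y_n).
t=1.000000, y=0.300000: f=0.086915 → y ← 0.300000 + 0.45·0.086915 = 0.339112
t=1.450000, y=0.339112: f=0.210634 → y ← 0.339112 + 0.45·0.210634 = 0.433897
t=1.900000, y=0.433897: f=0.362859 → y ← 0.433897 + 0.45·0.362859 = 0.597183
t=2.350000, y=0.597183: f=0.567914 → y ← 0.597183 + 0.45·0.567914 = 0.852744
t=2.800000, y=0.852744: f=0.857679 → y ← 0.852744 + 0.45·0.857679 = 1.238700
y(3.25) ≈ 1.2387

1.2387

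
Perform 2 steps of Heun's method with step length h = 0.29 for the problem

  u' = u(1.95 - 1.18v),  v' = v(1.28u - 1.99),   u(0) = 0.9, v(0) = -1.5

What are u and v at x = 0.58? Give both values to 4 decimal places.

Heun on (u,v): k1 = f(x_n, state_n); k2 = f(x_n + h, state_n + h·k1); state_{n+1} = state_n + (h/2)·(k1 + k2).
0.000000: (0.900000, -1.500000)
  k1 = (3.348000, 1.257000)
  predictor → (1.870920, -1.135470)
  k2 = (6.155055, -0.459613)
  → (2.277943, -1.384379)
0.290000: (2.277943, -1.384379)
  k1 = (8.163161, -1.281612)
  predictor → (4.645260, -1.756046)
  k2 = (18.683861, -6.946801)
  → (6.170761, -2.577499)
(u(0.58), v(0.58)) ≈ (6.1708, -2.5775)

6.1708, -2.5775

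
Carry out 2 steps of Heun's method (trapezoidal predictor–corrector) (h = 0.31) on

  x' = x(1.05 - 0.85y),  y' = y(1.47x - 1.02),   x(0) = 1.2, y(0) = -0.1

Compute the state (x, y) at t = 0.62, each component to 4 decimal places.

Heun on (x,y): k1 = f(t_n, state_n); k2 = f(t_n + h, state_n + h·k1); state_{n+1} = state_n + (h/2)·(k1 + k2).
0.000000: (1.200000, -0.100000)
  k1 = (1.362000, -0.074400)
  predictor → (1.622220, -0.123064)
  k2 = (1.873022, -0.167941)
  → (1.701428, -0.137563)
0.310000: (1.701428, -0.137563)
  k1 = (1.985445, -0.203744)
  predictor → (2.316916, -0.200724)
  k2 = (2.828063, -0.478900)
  → (2.447522, -0.243373)
(x(0.62), y(0.62)) ≈ (2.4475, -0.2434)

2.4475, -0.2434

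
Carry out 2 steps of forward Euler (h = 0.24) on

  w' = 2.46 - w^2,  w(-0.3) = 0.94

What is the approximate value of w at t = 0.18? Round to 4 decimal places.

1.4916

Euler: w_{n+1} = w_n + h·f(t_n, w_n).
t=-0.300000, w=0.940000: f=1.576400 → w ← 0.940000 + 0.24·1.576400 = 1.318336
t=-0.060000, w=1.318336: f=0.721990 → w ← 1.318336 + 0.24·0.721990 = 1.491614
w(0.18) ≈ 1.4916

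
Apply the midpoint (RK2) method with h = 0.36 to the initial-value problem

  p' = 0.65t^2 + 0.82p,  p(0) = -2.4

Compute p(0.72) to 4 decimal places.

-4.2187

Midpoint: k1 = f(t_n, p_n); k2 = f(t_n + h/2, p_n + (h/2)·k1); p_{n+1} = p_n + h·k2.
t=0.000000, p=-2.400000:
  k1 = f(0.000000, -2.400000) = -1.968000
  k2 = f(0.180000, -2.754240) = -2.237417
  p ← -2.400000 + 0.36·(-2.237417) = -3.205470
t=0.360000, p=-3.205470:
  k1 = f(0.360000, -3.205470) = -2.544245
  k2 = f(0.540000, -3.663434) = -2.814476
  p ← -3.205470 + 0.36·(-2.814476) = -4.218681
p(0.72) ≈ -4.2187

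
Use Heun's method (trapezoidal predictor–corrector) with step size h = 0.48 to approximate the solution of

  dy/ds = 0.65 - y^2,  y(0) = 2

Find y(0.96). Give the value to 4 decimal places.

Heun: k1 = f(s_n, y_n); k2 = f(s_n + h, y_n + h·k1); y_{n+1} = y_n + (h/2)·(k1 + k2).
s=0.000000, y=2.000000:
  k1 = f(0.000000, 2.000000) = -3.350000
  k2 = f(0.480000, 0.392000) = 0.496336
  y ← 2.000000 + (0.48/2)·(-3.350000 + 0.496336) = 1.315121
s=0.480000, y=1.315121:
  k1 = f(0.480000, 1.315121) = -1.079542
  k2 = f(0.960000, 0.796940) = 0.014886
  y ← 1.315121 + (0.48/2)·(-1.079542 + 0.014886) = 1.059603
y(0.96) ≈ 1.0596

1.0596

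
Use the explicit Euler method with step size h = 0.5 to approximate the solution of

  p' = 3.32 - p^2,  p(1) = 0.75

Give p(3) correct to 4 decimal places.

Euler: p_{n+1} = p_n + h·f(t_n, p_n).
t=1.000000, p=0.750000: f=2.757500 → p ← 0.750000 + 0.5·2.757500 = 2.128750
t=1.500000, p=2.128750: f=-1.211577 → p ← 2.128750 + 0.5·(-1.211577) = 1.522962
t=2.000000, p=1.522962: f=1.000588 → p ← 1.522962 + 0.5·1.000588 = 2.023256
t=2.500000, p=2.023256: f=-0.773563 → p ← 2.023256 + 0.5·(-0.773563) = 1.636474
p(3) ≈ 1.6365

1.6365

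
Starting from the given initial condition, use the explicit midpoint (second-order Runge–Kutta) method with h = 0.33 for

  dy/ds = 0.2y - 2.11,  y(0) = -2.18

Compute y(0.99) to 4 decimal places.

-4.9653

Midpoint: k1 = f(s_n, y_n); k2 = f(s_n + h/2, y_n + (h/2)·k1); y_{n+1} = y_n + h·k2.
s=0.000000, y=-2.180000:
  k1 = f(0.000000, -2.180000) = -2.546000
  k2 = f(0.165000, -2.600090) = -2.630018
  y ← -2.180000 + 0.33·(-2.630018) = -3.047906
s=0.330000, y=-3.047906:
  k1 = f(0.330000, -3.047906) = -2.719581
  k2 = f(0.495000, -3.496637) = -2.809327
  y ← -3.047906 + 0.33·(-2.809327) = -3.974984
s=0.660000, y=-3.974984:
  k1 = f(0.660000, -3.974984) = -2.904997
  k2 = f(0.825000, -4.454308) = -3.000862
  y ← -3.974984 + 0.33·(-3.000862) = -4.965268
y(0.99) ≈ -4.9653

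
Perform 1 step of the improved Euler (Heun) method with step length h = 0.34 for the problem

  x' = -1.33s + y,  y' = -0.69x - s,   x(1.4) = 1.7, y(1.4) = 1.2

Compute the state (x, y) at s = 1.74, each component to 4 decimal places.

Heun on (x,y): k1 = f(s_n, state_n); k2 = f(s_n + h, state_n + h·k1); state_{n+1} = state_n + (h/2)·(k1 + k2).
1.400000: (1.700000, 1.200000)
  k1 = (-0.662000, -2.573000)
  predictor → (1.474920, 0.325180)
  k2 = (-1.989020, -2.757695)
  → (1.249327, 0.293782)
(x(1.74), y(1.74)) ≈ (1.2493, 0.2938)

1.2493, 0.2938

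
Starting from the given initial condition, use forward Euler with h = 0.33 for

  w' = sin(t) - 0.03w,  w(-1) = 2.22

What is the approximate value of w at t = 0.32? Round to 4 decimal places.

Euler: w_{n+1} = w_n + h·f(t_n, w_n).
t=-1.000000, w=2.220000: f=-0.908071 → w ← 2.220000 + 0.33·(-0.908071) = 1.920337
t=-0.670000, w=1.920337: f=-0.678596 → w ← 1.920337 + 0.33·(-0.678596) = 1.696400
t=-0.340000, w=1.696400: f=-0.384379 → w ← 1.696400 + 0.33·(-0.384379) = 1.569555
t=-0.010000, w=1.569555: f=-0.057086 → w ← 1.569555 + 0.33·(-0.057086) = 1.550716
w(0.32) ≈ 1.5507

1.5507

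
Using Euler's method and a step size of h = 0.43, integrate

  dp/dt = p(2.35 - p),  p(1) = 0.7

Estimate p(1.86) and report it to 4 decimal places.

1.7901

Euler: p_{n+1} = p_n + h·f(t_n, p_n).
t=1.000000, p=0.700000: f=1.155000 → p ← 0.700000 + 0.43·1.155000 = 1.196650
t=1.430000, p=1.196650: f=1.380156 → p ← 1.196650 + 0.43·1.380156 = 1.790117
p(1.86) ≈ 1.7901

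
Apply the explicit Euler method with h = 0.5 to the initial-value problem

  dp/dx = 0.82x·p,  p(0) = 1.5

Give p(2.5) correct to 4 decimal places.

7.4910

Euler: p_{n+1} = p_n + h·f(x_n, p_n).
x=0.000000, p=1.500000: f=0.000000 → p ← 1.500000 + 0.5·0.000000 = 1.500000
x=0.500000, p=1.500000: f=0.615000 → p ← 1.500000 + 0.5·0.615000 = 1.807500
x=1.000000, p=1.807500: f=1.482150 → p ← 1.807500 + 0.5·1.482150 = 2.548575
x=1.500000, p=2.548575: f=3.134747 → p ← 2.548575 + 0.5·3.134747 = 4.115949
x=2.000000, p=4.115949: f=6.750156 → p ← 4.115949 + 0.5·6.750156 = 7.491026
p(2.5) ≈ 7.4910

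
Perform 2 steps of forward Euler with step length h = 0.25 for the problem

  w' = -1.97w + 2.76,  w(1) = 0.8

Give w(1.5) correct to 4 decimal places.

Euler: w_{n+1} = w_n + h·f(s_n, w_n).
s=1.000000, w=0.800000: f=1.184000 → w ← 0.800000 + 0.25·1.184000 = 1.096000
s=1.250000, w=1.096000: f=0.600880 → w ← 1.096000 + 0.25·0.600880 = 1.246220
w(1.5) ≈ 1.2462

1.2462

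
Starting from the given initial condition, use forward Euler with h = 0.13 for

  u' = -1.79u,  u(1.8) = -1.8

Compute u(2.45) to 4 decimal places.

-0.4787

Euler: u_{n+1} = u_n + h·f(t_n, u_n).
t=1.800000, u=-1.800000: f=3.222000 → u ← -1.800000 + 0.13·3.222000 = -1.381140
t=1.930000, u=-1.381140: f=2.472241 → u ← -1.381140 + 0.13·2.472241 = -1.059749
t=2.060000, u=-1.059749: f=1.896950 → u ← -1.059749 + 0.13·1.896950 = -0.813145
t=2.190000, u=-0.813145: f=1.455530 → u ← -0.813145 + 0.13·1.455530 = -0.623926
t=2.320000, u=-0.623926: f=1.116828 → u ← -0.623926 + 0.13·1.116828 = -0.478739
u(2.45) ≈ -0.4787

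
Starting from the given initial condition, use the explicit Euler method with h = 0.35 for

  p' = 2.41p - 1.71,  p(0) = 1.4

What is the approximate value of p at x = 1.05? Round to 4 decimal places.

Euler: p_{n+1} = p_n + h·f(x_n, p_n).
x=0.000000, p=1.400000: f=1.664000 → p ← 1.400000 + 0.35·1.664000 = 1.982400
x=0.350000, p=1.982400: f=3.067584 → p ← 1.982400 + 0.35·3.067584 = 3.056054
x=0.700000, p=3.056054: f=5.655091 → p ← 3.056054 + 0.35·5.655091 = 5.035336
p(1.05) ≈ 5.0353

5.0353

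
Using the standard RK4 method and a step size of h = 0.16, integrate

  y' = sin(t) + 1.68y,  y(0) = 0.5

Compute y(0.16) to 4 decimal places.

RK4: k1 = f(t_n, y_n); k2 = f(t_n + h/2, y_n + (h/2)·k1); k3 = f(t_n + h/2, y_n + (h/2)·k2); k4 = f(t_n + h, y_n + h·k3); y_{n+1} = y_n + (h/6)·(k1 + 2k2 + 2k3 + k4).
t=0.000000, y=0.500000:
  k1 = f(0.000000, 0.500000) = 0.840000
  k2 = f(0.080000, 0.567200) = 1.032811
  k3 = f(0.080000, 0.582625) = 1.058724
  k4 = f(0.160000, 0.669396) = 1.283903
  y ← 0.500000 + (0.16/6)·(k1 + 2k2 + 2k3 + k4) = 0.668186
y(0.16) ≈ 0.6682

0.6682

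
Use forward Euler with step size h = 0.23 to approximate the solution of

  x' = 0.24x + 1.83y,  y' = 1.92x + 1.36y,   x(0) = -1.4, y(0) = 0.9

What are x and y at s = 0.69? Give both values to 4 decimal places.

-0.8658, -0.0732

Euler on (x,y): x_{n+1} = x_n + h·x', y_{n+1} = y_n + h·y'.
0.000000: (-1.400000, 0.900000); f=(1.311000, -1.464000) → (-1.098470, 0.563280)
0.230000: (-1.098470, 0.563280); f=(0.767170, -1.343002) → (-0.922021, 0.254390)
0.460000: (-0.922021, 0.254390); f=(0.244248, -1.424310) → (-0.865844, -0.073202)
(x(0.69), y(0.69)) ≈ (-0.8658, -0.0732)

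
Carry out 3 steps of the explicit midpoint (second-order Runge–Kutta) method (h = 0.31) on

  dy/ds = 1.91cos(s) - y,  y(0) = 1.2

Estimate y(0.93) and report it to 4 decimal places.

1.4255

Midpoint: k1 = f(s_n, y_n); k2 = f(s_n + h/2, y_n + (h/2)·k1); y_{n+1} = y_n + h·k2.
s=0.000000, y=1.200000:
  k1 = f(0.000000, 1.200000) = 0.710000
  k2 = f(0.155000, 1.310050) = 0.577052
  y ← 1.200000 + 0.31·0.577052 = 1.378886
s=0.310000, y=1.378886:
  k1 = f(0.310000, 1.378886) = 0.440071
  k2 = f(0.465000, 1.447097) = 0.260102
  y ← 1.378886 + 0.31·0.260102 = 1.459518
s=0.620000, y=1.459518:
  k1 = f(0.620000, 1.459518) = 0.094990
  k2 = f(0.775000, 1.474241) = -0.109697
  y ← 1.459518 + 0.31·(-0.109697) = 1.425512
y(0.93) ≈ 1.4255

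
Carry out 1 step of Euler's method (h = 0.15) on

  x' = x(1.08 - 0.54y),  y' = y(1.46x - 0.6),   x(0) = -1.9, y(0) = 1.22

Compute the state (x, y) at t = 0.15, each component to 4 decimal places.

Euler on (x,y): x_{n+1} = x_n + h·x', y_{n+1} = y_n + h·y'.
0.000000: (-1.900000, 1.220000); f=(-0.800280, -4.116280) → (-2.020042, 0.602558)
(x(0.15), y(0.15)) ≈ (-2.0200, 0.6026)

-2.0200, 0.6026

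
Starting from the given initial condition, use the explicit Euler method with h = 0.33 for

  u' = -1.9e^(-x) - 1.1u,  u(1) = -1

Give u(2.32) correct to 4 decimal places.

Euler: u_{n+1} = u_n + h·f(x_n, u_n).
x=1.000000, u=-1.000000: f=0.401029 → u ← -1.000000 + 0.33·0.401029 = -0.867660
x=1.330000, u=-0.867660: f=0.451920 → u ← -0.867660 + 0.33·0.451920 = -0.718527
x=1.660000, u=-0.718527: f=0.429116 → u ← -0.718527 + 0.33·0.429116 = -0.576919
x=1.990000, u=-0.576919: f=0.374889 → u ← -0.576919 + 0.33·0.374889 = -0.453205
u(2.32) ≈ -0.4532

-0.4532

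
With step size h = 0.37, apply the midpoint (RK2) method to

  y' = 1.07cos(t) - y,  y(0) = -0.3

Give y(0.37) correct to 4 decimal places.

Midpoint: k1 = f(t_n, y_n); k2 = f(t_n + h/2, y_n + (h/2)·k1); y_{n+1} = y_n + h·k2.
t=0.000000, y=-0.300000:
  k1 = f(0.000000, -0.300000) = 1.370000
  k2 = f(0.185000, -0.046550) = 1.098292
  y ← -0.300000 + 0.37·1.098292 = 0.106368
y(0.37) ≈ 0.1064

0.1064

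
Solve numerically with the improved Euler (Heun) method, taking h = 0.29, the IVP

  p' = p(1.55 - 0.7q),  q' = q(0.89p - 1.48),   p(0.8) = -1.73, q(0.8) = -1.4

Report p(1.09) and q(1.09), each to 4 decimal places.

Heun on (p,q): k1 = f(x_n, state_n); k2 = f(x_n + h, state_n + h·k1); state_{n+1} = state_n + (h/2)·(k1 + k2).
0.800000: (-1.730000, -1.400000)
  k1 = (-4.376900, 4.227580)
  predictor → (-2.999301, -0.174002)
  k2 = (-5.014235, 0.721999)
  → (-3.091715, -0.682311)
(p(1.09), q(1.09)) ≈ (-3.0917, -0.6823)

-3.0917, -0.6823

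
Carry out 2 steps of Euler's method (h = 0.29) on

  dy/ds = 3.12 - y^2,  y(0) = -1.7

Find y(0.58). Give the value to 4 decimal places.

Euler: y_{n+1} = y_n + h·f(s_n, y_n).
s=0.000000, y=-1.700000: f=0.230000 → y ← -1.700000 + 0.29·0.230000 = -1.633300
s=0.290000, y=-1.633300: f=0.452331 → y ← -1.633300 + 0.29·0.452331 = -1.502124
y(0.58) ≈ -1.5021

-1.5021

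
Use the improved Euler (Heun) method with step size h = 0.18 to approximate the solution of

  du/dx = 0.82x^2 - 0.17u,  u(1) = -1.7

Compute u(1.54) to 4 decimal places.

Heun: k1 = f(x_n, u_n); k2 = f(x_n + h, u_n + h·k1); u_{n+1} = u_n + (h/2)·(k1 + k2).
x=1.000000, u=-1.700000:
  k1 = f(1.000000, -1.700000) = 1.109000
  k2 = f(1.180000, -1.500380) = 1.396833
  u ← -1.700000 + (0.18/2)·(1.109000 + 1.396833) = -1.474475
x=1.180000, u=-1.474475:
  k1 = f(1.180000, -1.474475) = 1.392429
  k2 = f(1.360000, -1.223838) = 1.724724
  u ← -1.474475 + (0.18/2)·(1.392429 + 1.724724) = -1.193931
x=1.360000, u=-1.193931:
  k1 = f(1.360000, -1.193931) = 1.719640
  k2 = f(1.540000, -0.884396) = 2.095059
  u ← -1.193931 + (0.18/2)·(1.719640 + 2.095059) = -0.850608
u(1.54) ≈ -0.8506

-0.8506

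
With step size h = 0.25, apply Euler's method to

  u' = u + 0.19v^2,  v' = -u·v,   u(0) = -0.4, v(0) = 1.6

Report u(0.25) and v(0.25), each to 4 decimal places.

Euler on (u,v): u_{n+1} = u_n + h·u', v_{n+1} = v_n + h·v'.
0.000000: (-0.400000, 1.600000); f=(0.086400, 0.640000) → (-0.378400, 1.760000)
(u(0.25), v(0.25)) ≈ (-0.3784, 1.7600)

-0.3784, 1.7600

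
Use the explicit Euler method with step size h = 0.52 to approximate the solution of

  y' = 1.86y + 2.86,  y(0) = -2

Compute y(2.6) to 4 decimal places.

Euler: y_{n+1} = y_n + h·f(s_n, y_n).
s=0.000000, y=-2.000000: f=-0.860000 → y ← -2.000000 + 0.52·(-0.860000) = -2.447200
s=0.520000, y=-2.447200: f=-1.691792 → y ← -2.447200 + 0.52·(-1.691792) = -3.326932
s=1.040000, y=-3.326932: f=-3.328093 → y ← -3.326932 + 0.52·(-3.328093) = -5.057540
s=1.560000, y=-5.057540: f=-6.547025 → y ← -5.057540 + 0.52·(-6.547025) = -8.461993
s=2.080000, y=-8.461993: f=-12.879308 → y ← -8.461993 + 0.52·(-12.879308) = -15.159233
y(2.6) ≈ -15.1592

-15.1592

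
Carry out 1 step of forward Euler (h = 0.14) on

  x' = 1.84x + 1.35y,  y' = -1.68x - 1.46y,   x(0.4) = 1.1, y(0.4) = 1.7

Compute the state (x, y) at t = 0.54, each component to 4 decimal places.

Euler on (x,y): x_{n+1} = x_n + h·x', y_{n+1} = y_n + h·y'.
0.400000: (1.100000, 1.700000); f=(4.319000, -4.330000) → (1.704660, 1.093800)
(x(0.54), y(0.54)) ≈ (1.7047, 1.0938)

1.7047, 1.0938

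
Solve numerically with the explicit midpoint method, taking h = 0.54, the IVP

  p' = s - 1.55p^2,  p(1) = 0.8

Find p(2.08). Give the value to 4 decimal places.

Midpoint: k1 = f(s_n, p_n); k2 = f(s_n + h/2, p_n + (h/2)·k1); p_{n+1} = p_n + h·k2.
s=1.000000, p=0.800000:
  k1 = f(1.000000, 0.800000) = 0.008000
  k2 = f(1.270000, 0.802160) = 0.272636
  p ← 0.800000 + 0.54·0.272636 = 0.947223
s=1.540000, p=0.947223:
  k1 = f(1.540000, 0.947223) = 0.149290
  k2 = f(1.810000, 0.987532) = 0.298411
  p ← 0.947223 + 0.54·0.298411 = 1.108365
p(2.08) ≈ 1.1084

1.1084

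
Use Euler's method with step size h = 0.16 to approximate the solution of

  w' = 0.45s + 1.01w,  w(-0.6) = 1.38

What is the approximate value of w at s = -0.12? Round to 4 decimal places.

2.0477

Euler: w_{n+1} = w_n + h·f(s_n, w_n).
s=-0.600000, w=1.380000: f=1.123800 → w ← 1.380000 + 0.16·1.123800 = 1.559808
s=-0.440000, w=1.559808: f=1.377406 → w ← 1.559808 + 0.16·1.377406 = 1.780193
s=-0.280000, w=1.780193: f=1.671995 → w ← 1.780193 + 0.16·1.671995 = 2.047712
w(-0.12) ≈ 2.0477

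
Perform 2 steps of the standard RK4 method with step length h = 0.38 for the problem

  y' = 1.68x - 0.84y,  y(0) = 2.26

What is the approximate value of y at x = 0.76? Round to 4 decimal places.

RK4: k1 = f(x_n, y_n); k2 = f(x_n + h/2, y_n + (h/2)·k1); k3 = f(x_n + h/2, y_n + (h/2)·k2); k4 = f(x_n + h, y_n + h·k3); y_{n+1} = y_n + (h/6)·(k1 + 2k2 + 2k3 + k4).
x=0.000000, y=2.260000:
  k1 = f(0.000000, 2.260000) = -1.898400
  k2 = f(0.190000, 1.899304) = -1.276215
  k3 = f(0.190000, 2.017519) = -1.375516
  k4 = f(0.380000, 1.737304) = -0.820935
  y ← 2.260000 + (0.38/6)·(k1 + 2k2 + 2k3 + k4) = 1.751889
x=0.380000, y=1.751889:
  k1 = f(0.380000, 1.751889) = -0.833187
  k2 = f(0.570000, 1.593584) = -0.381010
  k3 = f(0.570000, 1.679497) = -0.453178
  k4 = f(0.760000, 1.579682) = -0.050133
  y ← 1.751889 + (0.38/6)·(k1 + 2k2 + 2k3 + k4) = 1.590282
y(0.76) ≈ 1.5903

1.5903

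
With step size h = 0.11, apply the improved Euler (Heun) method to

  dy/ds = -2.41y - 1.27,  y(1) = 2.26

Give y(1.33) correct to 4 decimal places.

Heun: k1 = f(s_n, y_n); k2 = f(s_n + h, y_n + h·k1); y_{n+1} = y_n + (h/2)·(k1 + k2).
s=1.000000, y=2.260000:
  k1 = f(1.000000, 2.260000) = -6.716600
  k2 = f(1.110000, 1.521174) = -4.936029
  y ← 2.260000 + (0.11/2)·(-6.716600 + (-4.936029)) = 1.619105
s=1.110000, y=1.619105:
  k1 = f(1.110000, 1.619105) = -5.172044
  k2 = f(1.220000, 1.050181) = -3.800935
  y ← 1.619105 + (0.11/2)·(-5.172044 + (-3.800935)) = 1.125592
s=1.220000, y=1.125592:
  k1 = f(1.220000, 1.125592) = -3.982676
  k2 = f(1.330000, 0.687497) = -2.926868
  y ← 1.125592 + (0.11/2)·(-3.982676 + (-2.926868)) = 0.745567
y(1.33) ≈ 0.7456

0.7456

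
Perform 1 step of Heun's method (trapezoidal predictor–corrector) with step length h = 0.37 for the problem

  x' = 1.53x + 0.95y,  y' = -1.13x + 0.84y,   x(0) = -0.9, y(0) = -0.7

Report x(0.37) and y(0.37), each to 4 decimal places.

-1.8415, -0.3587

Heun on (x,y): k1 = f(t_n, state_n); k2 = f(t_n + h, state_n + h·k1); state_{n+1} = state_n + (h/2)·(k1 + k2).
0.000000: (-0.900000, -0.700000)
  k1 = (-2.042000, 0.429000)
  predictor → (-1.655540, -0.541270)
  k2 = (-3.047183, 1.416093)
  → (-1.841499, -0.358658)
(x(0.37), y(0.37)) ≈ (-1.8415, -0.3587)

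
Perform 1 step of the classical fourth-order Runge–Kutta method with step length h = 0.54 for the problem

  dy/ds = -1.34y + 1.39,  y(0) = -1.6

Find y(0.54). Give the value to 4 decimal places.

RK4: k1 = f(s_n, y_n); k2 = f(s_n + h/2, y_n + (h/2)·k1); k3 = f(s_n + h/2, y_n + (h/2)·k2); k4 = f(s_n + h, y_n + h·k3); y_{n+1} = y_n + (h/6)·(k1 + 2k2 + 2k3 + k4).
s=0.000000, y=-1.600000:
  k1 = f(0.000000, -1.600000) = 3.534000
  k2 = f(0.270000, -0.645820) = 2.255399
  k3 = f(0.270000, -0.991042) = 2.717997
  k4 = f(0.540000, -0.132282) = 1.567258
  y ← -1.600000 + (0.54/6)·(k1 + 2k2 + 2k3 + k4) = -0.245676
y(0.54) ≈ -0.2457

-0.2457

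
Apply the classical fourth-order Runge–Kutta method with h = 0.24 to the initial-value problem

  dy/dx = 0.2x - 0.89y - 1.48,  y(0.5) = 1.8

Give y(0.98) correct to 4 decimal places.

RK4: k1 = f(x_n, y_n); k2 = f(x_n + h/2, y_n + (h/2)·k1); k3 = f(x_n + h/2, y_n + (h/2)·k2); k4 = f(x_n + h, y_n + h·k3); y_{n+1} = y_n + (h/6)·(k1 + 2k2 + 2k3 + k4).
x=0.500000, y=1.800000:
  k1 = f(0.500000, 1.800000) = -2.982000
  k2 = f(0.620000, 1.442160) = -2.639522
  k3 = f(0.620000, 1.483257) = -2.676099
  k4 = f(0.740000, 1.157736) = -2.362385
  y ← 1.800000 + (0.24/6)·(k1 + 2k2 + 2k3 + k4) = 1.160975
x=0.740000, y=1.160975:
  k1 = f(0.740000, 1.160975) = -2.365268
  k2 = f(0.860000, 0.877143) = -2.088657
  k3 = f(0.860000, 0.910336) = -2.118199
  k4 = f(0.980000, 0.652607) = -1.864820
  y ← 1.160975 + (0.24/6)·(k1 + 2k2 + 2k3 + k4) = 0.655223
y(0.98) ≈ 0.6552

0.6552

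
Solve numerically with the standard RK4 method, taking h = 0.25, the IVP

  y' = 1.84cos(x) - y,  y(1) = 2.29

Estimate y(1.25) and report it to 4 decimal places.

RK4: k1 = f(x_n, y_n); k2 = f(x_n + h/2, y_n + (h/2)·k1); k3 = f(x_n + h/2, y_n + (h/2)·k2); k4 = f(x_n + h, y_n + h·k3); y_{n+1} = y_n + (h/6)·(k1 + 2k2 + 2k3 + k4).
x=1.000000, y=2.290000:
  k1 = f(1.000000, 2.290000) = -1.295844
  k2 = f(1.125000, 2.128020) = -1.334655
  k3 = f(1.125000, 2.123168) = -1.329803
  k4 = f(1.250000, 1.957549) = -1.377356
  y ← 2.290000 + (0.25/6)·(k1 + 2k2 + 2k3 + k4) = 1.956579
y(1.25) ≈ 1.9566

1.9566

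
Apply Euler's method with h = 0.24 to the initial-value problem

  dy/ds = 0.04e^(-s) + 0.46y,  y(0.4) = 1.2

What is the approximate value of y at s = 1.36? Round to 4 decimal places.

Euler: y_{n+1} = y_n + h·f(s_n, y_n).
s=0.400000, y=1.200000: f=0.578813 → y ← 1.200000 + 0.24·0.578813 = 1.338915
s=0.640000, y=1.338915: f=0.636993 → y ← 1.338915 + 0.24·0.636993 = 1.491793
s=0.880000, y=1.491793: f=0.702816 → y ← 1.491793 + 0.24·0.702816 = 1.660469
s=1.120000, y=1.660469: f=0.776867 → y ← 1.660469 + 0.24·0.776867 = 1.846917
y(1.36) ≈ 1.8469

1.8469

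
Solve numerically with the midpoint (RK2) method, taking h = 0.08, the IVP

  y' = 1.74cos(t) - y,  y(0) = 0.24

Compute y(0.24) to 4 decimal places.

0.5560

Midpoint: k1 = f(t_n, y_n); k2 = f(t_n + h/2, y_n + (h/2)·k1); y_{n+1} = y_n + h·k2.
t=0.000000, y=0.240000:
  k1 = f(0.000000, 0.240000) = 1.500000
  k2 = f(0.040000, 0.300000) = 1.438608
  y ← 0.240000 + 0.08·1.438608 = 0.355089
t=0.080000, y=0.355089:
  k1 = f(0.080000, 0.355089) = 1.379346
  k2 = f(0.120000, 0.410263) = 1.317225
  y ← 0.355089 + 0.08·1.317225 = 0.460467
t=0.160000, y=0.460467:
  k1 = f(0.160000, 0.460467) = 1.257309
  k2 = f(0.200000, 0.510759) = 1.194557
  y ← 0.460467 + 0.08·1.194557 = 0.556031
y(0.24) ≈ 0.5560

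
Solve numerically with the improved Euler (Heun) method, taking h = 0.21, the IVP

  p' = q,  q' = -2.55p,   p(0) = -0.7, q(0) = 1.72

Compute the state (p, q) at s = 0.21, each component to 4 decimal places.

-0.2994, 1.9981

Heun on (p,q): k1 = f(s_n, state_n); k2 = f(s_n + h, state_n + h·k1); state_{n+1} = state_n + (h/2)·(k1 + k2).
0.000000: (-0.700000, 1.720000)
  k1 = (1.720000, 1.785000)
  predictor → (-0.338800, 2.094850)
  k2 = (2.094850, 0.863940)
  → (-0.299441, 1.998139)
(p(0.21), q(0.21)) ≈ (-0.2994, 1.9981)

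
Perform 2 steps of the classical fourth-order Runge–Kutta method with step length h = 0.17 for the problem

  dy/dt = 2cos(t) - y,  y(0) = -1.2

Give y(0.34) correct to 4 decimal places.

-0.2897

RK4: k1 = f(t_n, y_n); k2 = f(t_n + h/2, y_n + (h/2)·k1); k3 = f(t_n + h/2, y_n + (h/2)·k2); k4 = f(t_n + h, y_n + h·k3); y_{n+1} = y_n + (h/6)·(k1 + 2k2 + 2k3 + k4).
t=0.000000, y=-1.200000:
  k1 = f(0.000000, -1.200000) = 3.200000
  k2 = f(0.085000, -0.928000) = 2.920779
  k3 = f(0.085000, -0.951734) = 2.944513
  k4 = f(0.170000, -0.699433) = 2.670602
  y ← -1.200000 + (0.17/6)·(k1 + 2k2 + 2k3 + k4) = -0.701300
t=0.170000, y=-0.701300:
  k1 = f(0.170000, -0.701300) = 2.672469
  k2 = f(0.255000, -0.474140) = 2.409466
  k3 = f(0.255000, -0.496495) = 2.431822
  k4 = f(0.340000, -0.287890) = 2.173399
  y ← -0.701300 + (0.17/6)·(k1 + 2k2 + 2k3 + k4) = -0.289660
y(0.34) ≈ -0.2897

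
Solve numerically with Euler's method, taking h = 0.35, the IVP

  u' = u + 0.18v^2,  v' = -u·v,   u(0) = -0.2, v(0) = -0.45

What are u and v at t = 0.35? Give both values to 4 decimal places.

-0.2572, -0.4815

Euler on (u,v): u_{n+1} = u_n + h·u', v_{n+1} = v_n + h·v'.
0.000000: (-0.200000, -0.450000); f=(-0.163550, -0.090000) → (-0.257242, -0.481500)
(u(0.35), v(0.35)) ≈ (-0.2572, -0.4815)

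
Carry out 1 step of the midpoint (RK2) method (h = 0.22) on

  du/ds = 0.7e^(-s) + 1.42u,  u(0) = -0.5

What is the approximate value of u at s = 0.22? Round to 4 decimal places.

-0.5186

Midpoint: k1 = f(s_n, u_n); k2 = f(s_n + h/2, u_n + (h/2)·k1); u_{n+1} = u_n + h·k2.
s=0.000000, u=-0.500000:
  k1 = f(0.000000, -0.500000) = -0.010000
  k2 = f(0.110000, -0.501100) = -0.084478
  u ← -0.500000 + 0.22·(-0.084478) = -0.518585
u(0.22) ≈ -0.5186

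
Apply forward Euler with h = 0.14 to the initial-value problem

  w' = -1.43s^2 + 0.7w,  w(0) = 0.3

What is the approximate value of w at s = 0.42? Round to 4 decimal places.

0.3771

Euler: w_{n+1} = w_n + h·f(s_n, w_n).
s=0.000000, w=0.300000: f=0.210000 → w ← 0.300000 + 0.14·0.210000 = 0.329400
s=0.140000, w=0.329400: f=0.202552 → w ← 0.329400 + 0.14·0.202552 = 0.357757
s=0.280000, w=0.357757: f=0.138318 → w ← 0.357757 + 0.14·0.138318 = 0.377122
w(0.42) ≈ 0.3771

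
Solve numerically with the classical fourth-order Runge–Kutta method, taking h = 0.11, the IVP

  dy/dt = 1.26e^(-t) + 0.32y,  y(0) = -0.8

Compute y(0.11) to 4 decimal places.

RK4: k1 = f(t_n, y_n); k2 = f(t_n + h/2, y_n + (h/2)·k1); k3 = f(t_n + h/2, y_n + (h/2)·k2); k4 = f(t_n + h, y_n + h·k3); y_{n+1} = y_n + (h/6)·(k1 + 2k2 + 2k3 + k4).
t=0.000000, y=-0.800000:
  k1 = f(0.000000, -0.800000) = 1.004000
  k2 = f(0.055000, -0.744780) = 0.954242
  k3 = f(0.055000, -0.747517) = 0.953366
  k4 = f(0.110000, -0.695130) = 0.906309
  y ← -0.800000 + (0.11/6)·(k1 + 2k2 + 2k3 + k4) = -0.695032
y(0.11) ≈ -0.6950

-0.6950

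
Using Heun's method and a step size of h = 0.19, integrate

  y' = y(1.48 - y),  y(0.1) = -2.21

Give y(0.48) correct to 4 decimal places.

-20.1635

Heun: k1 = f(x_n, y_n); k2 = f(x_n + h, y_n + h·k1); y_{n+1} = y_n + (h/2)·(k1 + k2).
x=0.100000, y=-2.210000:
  k1 = f(0.100000, -2.210000) = -8.154900
  k2 = f(0.290000, -3.759431) = -19.697279
  y ← -2.210000 + (0.19/2)·(-8.154900 + (-19.697279)) = -4.855957
x=0.290000, y=-4.855957:
  k1 = f(0.290000, -4.855957) = -30.767135
  k2 = f(0.480000, -10.701713) = -130.365190
  y ← -4.855957 + (0.19/2)·(-30.767135 + (-130.365190)) = -20.163528
y(0.48) ≈ -20.1635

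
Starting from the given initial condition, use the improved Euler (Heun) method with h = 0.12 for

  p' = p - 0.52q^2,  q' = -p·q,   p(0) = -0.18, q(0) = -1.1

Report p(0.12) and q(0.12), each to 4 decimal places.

-0.2846, -1.1306

Heun on (p,q): k1 = f(t_n, state_n); k2 = f(t_n + h, state_n + h·k1); state_{n+1} = state_n + (h/2)·(k1 + k2).
0.000000: (-0.180000, -1.100000)
  k1 = (-0.809200, -0.198000)
  predictor → (-0.277104, -1.123760)
  k2 = (-0.933779, -0.311398)
  → (-0.284579, -1.130564)
(p(0.12), q(0.12)) ≈ (-0.2846, -1.1306)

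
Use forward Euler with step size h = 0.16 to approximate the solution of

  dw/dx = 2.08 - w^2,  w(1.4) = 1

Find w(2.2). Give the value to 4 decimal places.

1.4156

Euler: w_{n+1} = w_n + h·f(x_n, w_n).
x=1.400000, w=1.000000: f=1.080000 → w ← 1.000000 + 0.16·1.080000 = 1.172800
x=1.560000, w=1.172800: f=0.704540 → w ← 1.172800 + 0.16·0.704540 = 1.285526
x=1.720000, w=1.285526: f=0.427422 → w ← 1.285526 + 0.16·0.427422 = 1.353914
x=1.880000, w=1.353914: f=0.246917 → w ← 1.353914 + 0.16·0.246917 = 1.393421
x=2.040000, w=1.393421: f=0.138379 → w ← 1.393421 + 0.16·0.138379 = 1.415561
w(2.2) ≈ 1.4156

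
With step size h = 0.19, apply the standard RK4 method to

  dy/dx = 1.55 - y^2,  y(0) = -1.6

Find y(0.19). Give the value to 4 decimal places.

RK4: k1 = f(x_n, y_n); k2 = f(x_n + h/2, y_n + (h/2)·k1); k3 = f(x_n + h/2, y_n + (h/2)·k2); k4 = f(x_n + h, y_n + h·k3); y_{n+1} = y_n + (h/6)·(k1 + 2k2 + 2k3 + k4).
x=0.000000, y=-1.600000:
  k1 = f(0.000000, -1.600000) = -1.010000
  k2 = f(0.095000, -1.695950) = -1.326246
  k3 = f(0.095000, -1.725993) = -1.429053
  k4 = f(0.190000, -1.871520) = -1.952588
  y ← -1.600000 + (0.19/6)·(k1 + 2k2 + 2k3 + k4) = -1.868318
y(0.19) ≈ -1.8683

-1.8683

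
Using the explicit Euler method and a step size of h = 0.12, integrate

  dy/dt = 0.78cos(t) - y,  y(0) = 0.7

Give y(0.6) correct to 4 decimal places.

Euler: y_{n+1} = y_n + h·f(t_n, y_n).
t=0.000000, y=0.700000: f=0.080000 → y ← 0.700000 + 0.12·0.080000 = 0.709600
t=0.120000, y=0.709600: f=0.064791 → y ← 0.709600 + 0.12·0.064791 = 0.717375
t=0.240000, y=0.717375: f=0.040269 → y ← 0.717375 + 0.12·0.040269 = 0.722207
t=0.360000, y=0.722207: f=0.007792 → y ← 0.722207 + 0.12·0.007792 = 0.723142
t=0.480000, y=0.723142: f=-0.031286 → y ← 0.723142 + 0.12·(-0.031286) = 0.719388
y(0.6) ≈ 0.7194

0.7194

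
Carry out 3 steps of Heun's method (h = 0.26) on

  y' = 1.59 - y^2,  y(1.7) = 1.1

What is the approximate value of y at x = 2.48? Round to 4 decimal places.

Heun: k1 = f(x_n, y_n); k2 = f(x_n + h, y_n + h·k1); y_{n+1} = y_n + (h/2)·(k1 + k2).
x=1.700000, y=1.100000:
  k1 = f(1.700000, 1.100000) = 0.380000
  k2 = f(1.960000, 1.198800) = 0.152879
  y ← 1.100000 + (0.26/2)·(0.380000 + 0.152879) = 1.169274
x=1.960000, y=1.169274:
  k1 = f(1.960000, 1.169274) = 0.222798
  k2 = f(2.220000, 1.227202) = 0.083976
  y ← 1.169274 + (0.26/2)·(0.222798 + 0.083976) = 1.209155
x=2.220000, y=1.209155:
  k1 = f(2.220000, 1.209155) = 0.127945
  k2 = f(2.480000, 1.242420) = 0.046391
  y ← 1.209155 + (0.26/2)·(0.127945 + 0.046391) = 1.231819
y(2.48) ≈ 1.2318

1.2318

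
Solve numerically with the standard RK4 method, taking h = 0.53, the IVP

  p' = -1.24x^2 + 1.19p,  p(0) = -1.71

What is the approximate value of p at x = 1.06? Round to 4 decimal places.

RK4: k1 = f(x_n, p_n); k2 = f(x_n + h/2, p_n + (h/2)·k1); k3 = f(x_n + h/2, p_n + (h/2)·k2); k4 = f(x_n + h, p_n + h·k3); p_{n+1} = p_n + (h/6)·(k1 + 2k2 + 2k3 + k4).
x=0.000000, p=-1.710000:
  k1 = f(0.000000, -1.710000) = -2.034900
  k2 = f(0.265000, -2.249249) = -2.763685
  k3 = f(0.265000, -2.442376) = -2.993507
  k4 = f(0.530000, -3.296559) = -4.271221
  p ← -1.710000 + (0.53/6)·(k1 + 2k2 + 2k3 + k4) = -3.284145
x=0.530000, p=-3.284145:
  k1 = f(0.530000, -3.284145) = -4.256448
  k2 = f(0.795000, -4.412103) = -6.034114
  k3 = f(0.795000, -4.883185) = -6.594701
  k4 = f(1.060000, -6.779336) = -9.460674
  p ← -3.284145 + (0.53/6)·(k1 + 2k2 + 2k3 + k4) = -6.726914
p(1.06) ≈ -6.7269

-6.7269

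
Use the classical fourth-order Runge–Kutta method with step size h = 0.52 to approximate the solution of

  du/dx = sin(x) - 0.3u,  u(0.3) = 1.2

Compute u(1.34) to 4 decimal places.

RK4: k1 = f(x_n, u_n); k2 = f(x_n + h/2, u_n + (h/2)·k1); k3 = f(x_n + h/2, u_n + (h/2)·k2); k4 = f(x_n + h, u_n + h·k3); u_{n+1} = u_n + (h/6)·(k1 + 2k2 + 2k3 + k4).
x=0.300000, u=1.200000:
  k1 = f(0.300000, 1.200000) = -0.064480
  k2 = f(0.560000, 1.183235) = 0.176216
  k3 = f(0.560000, 1.245816) = 0.157441
  k4 = f(0.820000, 1.281870) = 0.346585
  u ← 1.200000 + (0.52/6)·(k1 + 2k2 + 2k3 + k4) = 1.282283
x=0.820000, u=1.282283:
  k1 = f(0.820000, 1.282283) = 0.346461
  k2 = f(1.080000, 1.372363) = 0.470249
  k3 = f(1.080000, 1.404548) = 0.460593
  k4 = f(1.340000, 1.521792) = 0.516947
  u ← 1.282283 + (0.52/6)·(k1 + 2k2 + 2k3 + k4) = 1.518458
u(1.34) ≈ 1.5185

1.5185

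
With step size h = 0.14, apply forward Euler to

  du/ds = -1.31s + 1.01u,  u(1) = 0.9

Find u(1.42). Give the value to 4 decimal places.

Euler: u_{n+1} = u_n + h·f(s_n, u_n).
s=1.000000, u=0.900000: f=-0.401000 → u ← 0.900000 + 0.14·(-0.401000) = 0.843860
s=1.140000, u=0.843860: f=-0.641101 → u ← 0.843860 + 0.14·(-0.641101) = 0.754106
s=1.280000, u=0.754106: f=-0.915153 → u ← 0.754106 + 0.14·(-0.915153) = 0.625984
u(1.42) ≈ 0.6260

0.6260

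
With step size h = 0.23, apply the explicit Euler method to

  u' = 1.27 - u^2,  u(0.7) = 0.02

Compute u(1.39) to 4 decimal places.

Euler: u_{n+1} = u_n + h·f(x_n, u_n).
x=0.700000, u=0.020000: f=1.269600 → u ← 0.020000 + 0.23·1.269600 = 0.312008
x=0.930000, u=0.312008: f=1.172651 → u ← 0.312008 + 0.23·1.172651 = 0.581718
x=1.160000, u=0.581718: f=0.931604 → u ← 0.581718 + 0.23·0.931604 = 0.795987
u(1.39) ≈ 0.7960

0.7960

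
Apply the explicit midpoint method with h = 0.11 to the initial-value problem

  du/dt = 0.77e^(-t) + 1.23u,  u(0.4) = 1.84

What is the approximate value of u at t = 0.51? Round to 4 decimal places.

Midpoint: k1 = f(t_n, u_n); k2 = f(t_n + h/2, u_n + (h/2)·k1); u_{n+1} = u_n + h·k2.
t=0.400000, u=1.840000:
  k1 = f(0.400000, 1.840000) = 2.779346
  k2 = f(0.455000, 1.992864) = 2.939748
  u ← 1.840000 + 0.11·2.939748 = 2.163372
u(0.51) ≈ 2.1634

2.1634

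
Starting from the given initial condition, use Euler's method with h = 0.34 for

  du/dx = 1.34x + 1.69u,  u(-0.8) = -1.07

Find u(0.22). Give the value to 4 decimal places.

Euler: u_{n+1} = u_n + h·f(x_n, u_n).
x=-0.800000, u=-1.070000: f=-2.880300 → u ← -1.070000 + 0.34·(-2.880300) = -2.049302
x=-0.460000, u=-2.049302: f=-4.079720 → u ← -2.049302 + 0.34·(-4.079720) = -3.436407
x=-0.120000, u=-3.436407: f=-5.968328 → u ← -3.436407 + 0.34·(-5.968328) = -5.465638
u(0.22) ≈ -5.4656

-5.4656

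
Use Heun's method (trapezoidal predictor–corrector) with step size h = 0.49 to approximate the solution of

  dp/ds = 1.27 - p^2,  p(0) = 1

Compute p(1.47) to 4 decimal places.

1.1107

Heun: k1 = f(s_n, p_n); k2 = f(s_n + h, p_n + h·k1); p_{n+1} = p_n + (h/2)·(k1 + k2).
s=0.000000, p=1.000000:
  k1 = f(0.000000, 1.000000) = 0.270000
  k2 = f(0.490000, 1.132300) = -0.012103
  p ← 1.000000 + (0.49/2)·(0.270000 + (-0.012103)) = 1.063185
s=0.490000, p=1.063185:
  k1 = f(0.490000, 1.063185) = 0.139638
  k2 = f(0.980000, 1.131607) = -0.010535
  p ← 1.063185 + (0.49/2)·(0.139638 + (-0.010535)) = 1.094815
s=0.980000, p=1.094815:
  k1 = f(0.980000, 1.094815) = 0.071380
  k2 = f(1.470000, 1.129791) = -0.006428
  p ← 1.094815 + (0.49/2)·(0.071380 + (-0.006428)) = 1.110728
p(1.47) ≈ 1.1107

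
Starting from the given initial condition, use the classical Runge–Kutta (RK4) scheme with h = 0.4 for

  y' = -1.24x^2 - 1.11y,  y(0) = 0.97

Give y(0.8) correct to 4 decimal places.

0.2272

RK4: k1 = f(x_n, y_n); k2 = f(x_n + h/2, y_n + (h/2)·k1); k3 = f(x_n + h/2, y_n + (h/2)·k2); k4 = f(x_n + h, y_n + h·k3); y_{n+1} = y_n + (h/6)·(k1 + 2k2 + 2k3 + k4).
x=0.000000, y=0.970000:
  k1 = f(0.000000, 0.970000) = -1.076700
  k2 = f(0.200000, 0.754660) = -0.887273
  k3 = f(0.200000, 0.792545) = -0.929325
  k4 = f(0.400000, 0.598270) = -0.862479
  y ← 0.970000 + (0.4/6)·(k1 + 2k2 + 2k3 + k4) = 0.598508
x=0.400000, y=0.598508:
  k1 = f(0.400000, 0.598508) = -0.862744
  k2 = f(0.600000, 0.425959) = -0.919215
  k3 = f(0.600000, 0.414665) = -0.906678
  k4 = f(0.800000, 0.235837) = -1.055379
  y ← 0.598508 + (0.4/6)·(k1 + 2k2 + 2k3 + k4) = 0.227181
y(0.8) ≈ 0.2272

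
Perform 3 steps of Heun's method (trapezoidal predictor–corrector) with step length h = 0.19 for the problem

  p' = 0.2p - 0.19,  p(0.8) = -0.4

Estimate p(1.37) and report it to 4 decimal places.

Heun: k1 = f(t_n, p_n); k2 = f(t_n + h, p_n + h·k1); p_{n+1} = p_n + (h/2)·(k1 + k2).
t=0.800000, p=-0.400000:
  k1 = f(0.800000, -0.400000) = -0.270000
  k2 = f(0.990000, -0.451300) = -0.280260
  p ← -0.400000 + (0.19/2)·(-0.270000 + (-0.280260)) = -0.452275
t=0.990000, p=-0.452275:
  k1 = f(0.990000, -0.452275) = -0.280455
  k2 = f(1.180000, -0.505561) = -0.291112
  p ← -0.452275 + (0.19/2)·(-0.280455 + (-0.291112)) = -0.506574
t=1.180000, p=-0.506574:
  k1 = f(1.180000, -0.506574) = -0.291315
  k2 = f(1.370000, -0.561923) = -0.302385
  p ← -0.506574 + (0.19/2)·(-0.291315 + (-0.302385)) = -0.562975
p(1.37) ≈ -0.5630

-0.5630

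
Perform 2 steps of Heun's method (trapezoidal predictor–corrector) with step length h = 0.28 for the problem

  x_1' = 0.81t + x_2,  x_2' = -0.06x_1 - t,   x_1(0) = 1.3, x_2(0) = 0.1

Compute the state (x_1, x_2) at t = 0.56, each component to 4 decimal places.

1.4486, -0.1023

Heun on (x_1,x_2): k1 = f(t_n, state_n); k2 = f(t_n + h, state_n + h·k1); state_{n+1} = state_n + (h/2)·(k1 + k2).
0.000000: (1.300000, 0.100000)
  k1 = (0.100000, -0.078000)
  predictor → (1.328000, 0.078160)
  k2 = (0.304960, -0.359680)
  → (1.356694, 0.038725)
0.280000: (1.356694, 0.038725)
  k1 = (0.265525, -0.361402)
  predictor → (1.431041, -0.062468)
  k2 = (0.391132, -0.645862)
  → (1.448626, -0.102292)
(x_1(0.56), x_2(0.56)) ≈ (1.4486, -0.1023)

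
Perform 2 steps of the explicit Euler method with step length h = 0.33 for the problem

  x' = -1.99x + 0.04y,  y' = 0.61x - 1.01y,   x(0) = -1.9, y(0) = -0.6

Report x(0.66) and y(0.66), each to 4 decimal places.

-0.2370, -0.6546

Euler on (x,y): x_{n+1} = x_n + h·x', y_{n+1} = y_n + h·y'.
0.000000: (-1.900000, -0.600000); f=(3.757000, -0.553000) → (-0.660190, -0.782490)
0.330000: (-0.660190, -0.782490); f=(1.282479, 0.387599) → (-0.236972, -0.654582)
(x(0.66), y(0.66)) ≈ (-0.2370, -0.6546)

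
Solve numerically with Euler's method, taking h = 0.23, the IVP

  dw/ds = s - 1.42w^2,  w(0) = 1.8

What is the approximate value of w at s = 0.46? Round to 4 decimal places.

Euler: w_{n+1} = w_n + h·f(s_n, w_n).
s=0.000000, w=1.800000: f=-4.600800 → w ← 1.800000 + 0.23·(-4.600800) = 0.741816
s=0.230000, w=0.741816: f=-0.551413 → w ← 0.741816 + 0.23·(-0.551413) = 0.614991
w(0.46) ≈ 0.6150

0.6150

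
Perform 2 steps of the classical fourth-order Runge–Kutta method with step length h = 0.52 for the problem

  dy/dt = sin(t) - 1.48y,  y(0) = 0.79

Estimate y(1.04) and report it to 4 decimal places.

RK4: k1 = f(t_n, y_n); k2 = f(t_n + h/2, y_n + (h/2)·k1); k3 = f(t_n + h/2, y_n + (h/2)·k2); k4 = f(t_n + h, y_n + h·k3); y_{n+1} = y_n + (h/6)·(k1 + 2k2 + 2k3 + k4).
t=0.000000, y=0.790000:
  k1 = f(0.000000, 0.790000) = -1.169200
  k2 = f(0.260000, 0.486008) = -0.462211
  k3 = f(0.260000, 0.669825) = -0.734261
  k4 = f(0.520000, 0.408185) = -0.107233
  y ← 0.790000 + (0.52/6)·(k1 + 2k2 + 2k3 + k4) = 0.471987
t=0.520000, y=0.471987:
  k1 = f(0.520000, 0.471987) = -0.201661
  k2 = f(0.780000, 0.419555) = 0.082337
  k3 = f(0.780000, 0.493395) = -0.026945
  k4 = f(1.040000, 0.457976) = 0.184600
  y ← 0.471987 + (0.52/6)·(k1 + 2k2 + 2k3 + k4) = 0.480110
y(1.04) ≈ 0.4801

0.4801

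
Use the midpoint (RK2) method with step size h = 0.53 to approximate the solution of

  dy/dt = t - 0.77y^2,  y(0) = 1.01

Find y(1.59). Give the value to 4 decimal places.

1.2301

Midpoint: k1 = f(t_n, y_n); k2 = f(t_n + h/2, y_n + (h/2)·k1); y_{n+1} = y_n + h·k2.
t=0.000000, y=1.010000:
  k1 = f(0.000000, 1.010000) = -0.785477
  k2 = f(0.265000, 0.801849) = -0.230080
  y ← 1.010000 + 0.53·(-0.230080) = 0.888058
t=0.530000, y=0.888058:
  k1 = f(0.530000, 0.888058) = -0.077258
  k2 = f(0.795000, 0.867584) = 0.215419
  y ← 0.888058 + 0.53·0.215419 = 1.002230
t=1.060000, y=1.002230:
  k1 = f(1.060000, 1.002230) = 0.286562
  k2 = f(1.325000, 1.078169) = 0.429915
  y ← 1.002230 + 0.53·0.429915 = 1.230085
y(1.59) ≈ 1.2301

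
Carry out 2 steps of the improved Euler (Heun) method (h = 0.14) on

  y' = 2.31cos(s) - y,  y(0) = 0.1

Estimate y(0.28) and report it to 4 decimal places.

Heun: k1 = f(s_n, y_n); k2 = f(s_n + h, y_n + h·k1); y_{n+1} = y_n + (h/2)·(k1 + k2).
s=0.000000, y=0.100000:
  k1 = f(0.000000, 0.100000) = 2.210000
  k2 = f(0.140000, 0.409400) = 1.877999
  y ← 0.100000 + (0.14/2)·(2.210000 + 1.877999) = 0.386160
s=0.140000, y=0.386160:
  k1 = f(0.140000, 0.386160) = 1.901239
  k2 = f(0.280000, 0.652333) = 1.567705
  y ← 0.386160 + (0.14/2)·(1.901239 + 1.567705) = 0.628986
y(0.28) ≈ 0.6290

0.6290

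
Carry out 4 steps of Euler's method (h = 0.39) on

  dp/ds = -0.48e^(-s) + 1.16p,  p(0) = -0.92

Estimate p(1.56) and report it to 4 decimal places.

-5.1175

Euler: p_{n+1} = p_n + h·f(s_n, p_n).
s=0.000000, p=-0.920000: f=-1.547200 → p ← -0.920000 + 0.39·(-1.547200) = -1.523408
s=0.390000, p=-1.523408: f=-2.092141 → p ← -1.523408 + 0.39·(-2.092141) = -2.339343
s=0.780000, p=-2.339343: f=-2.933673 → p ← -2.339343 + 0.39·(-2.933673) = -3.483475
s=1.170000, p=-3.483475: f=-4.189807 → p ← -3.483475 + 0.39·(-4.189807) = -5.117500
p(1.56) ≈ -5.1175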